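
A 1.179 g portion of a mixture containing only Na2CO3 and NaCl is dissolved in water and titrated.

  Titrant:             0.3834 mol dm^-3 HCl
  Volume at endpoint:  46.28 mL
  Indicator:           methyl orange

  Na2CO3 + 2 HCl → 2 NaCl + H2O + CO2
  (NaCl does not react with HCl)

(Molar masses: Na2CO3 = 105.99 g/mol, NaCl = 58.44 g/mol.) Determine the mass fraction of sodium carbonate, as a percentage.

n(HCl) = 0.04628 × 0.3834 = 0.01774 mol
Let x = n(Na2CO3), y = n(NaCl).
Titrant: 2x = 0.01774;  mass: 105.99x + 58.44y = 1.179
Solving, x = 8.872 × 10^-3 mol, y = 4.084 × 10^-3 mol
mass of Na2CO3 = 8.872 × 10^-3 × 105.99 = 0.9403 g
% Na2CO3 = 0.9403 / 1.179 × 100 = 79.76 %

79.76 %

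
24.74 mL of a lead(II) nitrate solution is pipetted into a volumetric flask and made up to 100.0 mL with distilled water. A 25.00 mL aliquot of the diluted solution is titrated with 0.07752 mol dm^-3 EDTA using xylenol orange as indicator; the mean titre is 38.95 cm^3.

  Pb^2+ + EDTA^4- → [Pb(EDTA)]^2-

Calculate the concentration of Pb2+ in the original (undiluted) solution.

0.4882 mol/L

n(EDTA) = 0.03895 × 0.07752 = 3.019 × 10^-3 mol
n(Pb2+) in the aliquot = 3.019 × 10^-3 mol (1:1 ratio)
[Pb2+]_dilute = 3.019 × 10^-3 / 0.02500 = 0.1208 mol/L
Dilution factor = 100.0 / 24.74 = 4.042
[Pb2+]_stock = 0.1208 × 4.042 = 0.4882 mol/L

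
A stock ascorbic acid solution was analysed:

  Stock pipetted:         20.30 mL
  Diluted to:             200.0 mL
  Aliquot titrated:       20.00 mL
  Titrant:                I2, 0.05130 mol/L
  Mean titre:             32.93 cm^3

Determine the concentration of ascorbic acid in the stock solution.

0.8322 mol/L

C6H8O6 + I2 → C6H6O6 + 2 HI
n(I2) = 0.03293 × 0.05130 = 1.689 × 10^-3 mol
n(C6H8O6) in the aliquot = 1.689 × 10^-3 mol (1:1 ratio)
[C6H8O6]_dilute = 1.689 × 10^-3 / 0.02000 = 0.08447 mol/L
Dilution factor = 200.0 / 20.30 = 9.852
[C6H8O6]_stock = 0.08447 × 9.852 = 0.8322 mol/L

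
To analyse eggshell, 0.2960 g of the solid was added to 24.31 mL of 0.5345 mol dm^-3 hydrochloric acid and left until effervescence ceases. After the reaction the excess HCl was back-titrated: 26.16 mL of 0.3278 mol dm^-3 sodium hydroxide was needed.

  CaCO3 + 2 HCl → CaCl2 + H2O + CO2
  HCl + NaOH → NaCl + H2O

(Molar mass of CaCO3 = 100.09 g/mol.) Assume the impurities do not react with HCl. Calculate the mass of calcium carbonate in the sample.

n(HCl) added = 0.02431 × 0.5345 = 0.01299 mol
n(NaOH) used in back-titration = 0.02616 × 0.3278 = 8.575 × 10^-3 mol
n(HCl) left over = 8.575 × 10^-3 mol (1:1 ratio)
n(HCl) consumed by analyte = 0.01299 − 8.575 × 10^-3 = 4.418 × 10^-3 mol
From the 1:2 ratio, n(CaCO3) = 1/2 × 4.418 × 10^-3 = 2.209 × 10^-3 mol
mass of CaCO3 = 2.209 × 10^-3 × 100.09 = 0.2211 g

0.2211 g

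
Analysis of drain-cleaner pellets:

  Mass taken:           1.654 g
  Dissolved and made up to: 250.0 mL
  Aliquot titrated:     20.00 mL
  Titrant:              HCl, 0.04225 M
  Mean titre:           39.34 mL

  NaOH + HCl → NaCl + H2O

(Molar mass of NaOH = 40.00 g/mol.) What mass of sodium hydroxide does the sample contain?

n(HCl) per titration = 0.03934 × 0.04225 = 1.662 × 10^-3 mol
n(NaOH) in each aliquot = 1.662 × 10^-3 mol (1:1 ratio)
n(NaOH) in the whole flask = 1.662 × 10^-3 × 250.0/20.00 = 0.02078 mol
mass of NaOH = 0.02078 × 40.00 = 0.8311 g

0.8311 g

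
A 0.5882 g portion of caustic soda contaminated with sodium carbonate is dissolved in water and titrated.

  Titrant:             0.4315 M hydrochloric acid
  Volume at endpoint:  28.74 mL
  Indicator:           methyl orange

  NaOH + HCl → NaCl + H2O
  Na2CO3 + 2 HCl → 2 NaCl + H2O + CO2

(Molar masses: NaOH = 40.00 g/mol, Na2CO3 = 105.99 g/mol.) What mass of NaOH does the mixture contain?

0.2124 g

n(HCl) = 0.02874 × 0.4315 = 0.01240 mol
Let x = n(NaOH), y = n(Na2CO3).
Titrant: 1x + 2y = 0.01240;  mass: 40.00x + 105.99y = 0.5882
Solving, x = 5.310 × 10^-3 mol, y = 3.546 × 10^-3 mol
mass of NaOH = 5.310 × 10^-3 × 40.00 = 0.2124 g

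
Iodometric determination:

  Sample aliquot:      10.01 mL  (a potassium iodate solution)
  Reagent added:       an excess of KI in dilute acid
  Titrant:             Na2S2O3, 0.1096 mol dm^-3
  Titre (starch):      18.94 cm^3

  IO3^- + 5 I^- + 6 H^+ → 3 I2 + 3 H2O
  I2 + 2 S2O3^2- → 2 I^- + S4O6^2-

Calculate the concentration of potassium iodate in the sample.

n(S2O3^2-) = 0.01894 × 0.1096 = 2.076 × 10^-3 mol
n(I2) = n(S2O3^2-)/2 = 1.038 × 10^-3 mol
From the 1:3 ratio, n(IO3^-) in the aliquot = 1/3 × 1.038 × 10^-3 = 3.460 × 10^-4 mol
[IO3^-] = 3.460 × 10^-4 / 0.01001 = 0.03456 mol/L

0.03456 mol/L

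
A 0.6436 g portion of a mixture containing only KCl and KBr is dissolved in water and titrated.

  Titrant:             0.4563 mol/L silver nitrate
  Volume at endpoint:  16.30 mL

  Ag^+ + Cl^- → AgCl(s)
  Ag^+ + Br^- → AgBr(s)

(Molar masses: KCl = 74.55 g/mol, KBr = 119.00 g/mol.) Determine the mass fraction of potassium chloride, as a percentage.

n(AgNO3) = 0.01630 × 0.4563 = 7.438 × 10^-3 mol
Let x = n(KCl), y = n(KBr).
Titrant: 1x + 1y = 7.438 × 10^-3;  mass: 74.55x + 119.00y = 0.6436
Solving, x = 5.433 × 10^-3 mol, y = 2.005 × 10^-3 mol
mass of KCl = 5.433 × 10^-3 × 74.55 = 0.4050 g
% KCl = 0.4050 / 0.6436 × 100 = 62.93 %

62.93 %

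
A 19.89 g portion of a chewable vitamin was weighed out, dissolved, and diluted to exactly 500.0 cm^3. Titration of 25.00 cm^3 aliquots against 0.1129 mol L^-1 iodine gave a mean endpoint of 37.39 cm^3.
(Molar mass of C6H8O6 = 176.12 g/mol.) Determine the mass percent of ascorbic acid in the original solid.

C6H8O6 + I2 → C6H6O6 + 2 HI
n(I2) per titration = 0.03739 × 0.1129 = 4.221 × 10^-3 mol
n(C6H8O6) in each aliquot = 4.221 × 10^-3 mol (1:1 ratio)
n(C6H8O6) in the whole flask = 4.221 × 10^-3 × 500.0/25.00 = 0.08443 mol
mass of C6H8O6 = 0.08443 × 176.12 = 14.87 g
% C6H8O6 = 14.87 / 19.89 × 100 = 74.76 %

74.76 %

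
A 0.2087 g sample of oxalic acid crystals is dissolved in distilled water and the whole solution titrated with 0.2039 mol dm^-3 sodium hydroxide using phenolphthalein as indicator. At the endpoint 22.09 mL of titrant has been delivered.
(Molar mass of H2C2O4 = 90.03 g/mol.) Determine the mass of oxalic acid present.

0.2028 g

H2C2O4 + 2 NaOH → Na2C2O4 + 2 H2O
n(NaOH) = 0.02209 L × 0.2039 mol/L = 4.504 × 10^-3 mol
From the 1:2 ratio, n(H2C2O4) = 1/2 × 4.504 × 10^-3 = 2.252 × 10^-3 mol
mass of H2C2O4 = 2.252 × 10^-3 × 90.03 g/mol = 0.2028 g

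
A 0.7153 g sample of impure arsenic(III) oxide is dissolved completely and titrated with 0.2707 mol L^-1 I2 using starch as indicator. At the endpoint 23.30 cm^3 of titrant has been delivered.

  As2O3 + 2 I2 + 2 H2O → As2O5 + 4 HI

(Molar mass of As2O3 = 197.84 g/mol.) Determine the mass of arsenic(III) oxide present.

n(I2) = 0.02330 L × 0.2707 mol/L = 6.307 × 10^-3 mol
From the 1:2 ratio, n(As2O3) = 1/2 × 6.307 × 10^-3 = 3.154 × 10^-3 mol
mass of As2O3 = 3.154 × 10^-3 × 197.84 g/mol = 0.6239 g

0.6239 g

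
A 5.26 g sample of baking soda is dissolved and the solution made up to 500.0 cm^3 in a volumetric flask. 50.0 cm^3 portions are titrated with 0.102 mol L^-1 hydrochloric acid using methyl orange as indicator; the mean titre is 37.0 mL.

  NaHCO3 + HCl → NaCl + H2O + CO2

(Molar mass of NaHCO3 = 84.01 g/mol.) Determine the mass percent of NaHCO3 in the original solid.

60.3 %

n(HCl) per titration = 0.0370 × 0.102 = 3.77 × 10^-3 mol
n(NaHCO3) in each aliquot = 3.77 × 10^-3 mol (1:1 ratio)
n(NaHCO3) in the whole flask = 3.77 × 10^-3 × 500.0/50.0 = 0.0377 mol
mass of NaHCO3 = 0.0377 × 84.01 = 3.17 g
% NaHCO3 = 3.17 / 5.26 × 100 = 60.3 %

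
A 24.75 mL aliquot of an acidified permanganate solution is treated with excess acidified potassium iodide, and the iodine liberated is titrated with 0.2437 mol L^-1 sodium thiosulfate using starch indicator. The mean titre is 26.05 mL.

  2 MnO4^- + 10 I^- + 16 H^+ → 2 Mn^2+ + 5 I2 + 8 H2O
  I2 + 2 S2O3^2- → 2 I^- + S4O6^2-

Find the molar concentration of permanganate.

0.05130 mol/L

n(S2O3^2-) = 0.02605 × 0.2437 = 6.348 × 10^-3 mol
n(I2) = n(S2O3^2-)/2 = 3.174 × 10^-3 mol
From the 2:5 ratio, n(MnO4^-) in the aliquot = 2/5 × 3.174 × 10^-3 = 1.270 × 10^-3 mol
[MnO4^-] = 1.270 × 10^-3 / 0.02475 = 0.05130 mol/L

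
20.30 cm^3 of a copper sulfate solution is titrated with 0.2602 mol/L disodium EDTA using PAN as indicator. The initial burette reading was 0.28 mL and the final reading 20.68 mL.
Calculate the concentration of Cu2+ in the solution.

0.2615 mol/L

Cu^2+ + EDTA^4- → [Cu(EDTA)]^2-
n(EDTA) = 0.02040 L × 0.2602 mol/L = 5.308 × 10^-3 mol
n(Cu2+) = 5.308 × 10^-3 mol (1:1 mole ratio)
[Cu2+] = 5.308 × 10^-3 mol / 0.02030 L = 0.2615 mol/L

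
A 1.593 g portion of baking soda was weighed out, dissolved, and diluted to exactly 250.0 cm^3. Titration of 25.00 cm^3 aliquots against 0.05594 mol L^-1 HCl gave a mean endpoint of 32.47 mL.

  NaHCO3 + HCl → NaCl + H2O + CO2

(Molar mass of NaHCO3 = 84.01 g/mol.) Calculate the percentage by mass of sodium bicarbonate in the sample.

95.79 %

n(HCl) per titration = 0.03247 × 0.05594 = 1.816 × 10^-3 mol
n(NaHCO3) in each aliquot = 1.816 × 10^-3 mol (1:1 ratio)
n(NaHCO3) in the whole flask = 1.816 × 10^-3 × 250.0/25.00 = 0.01816 mol
mass of NaHCO3 = 0.01816 × 84.01 = 1.526 g
% NaHCO3 = 1.526 / 1.593 × 100 = 95.79 %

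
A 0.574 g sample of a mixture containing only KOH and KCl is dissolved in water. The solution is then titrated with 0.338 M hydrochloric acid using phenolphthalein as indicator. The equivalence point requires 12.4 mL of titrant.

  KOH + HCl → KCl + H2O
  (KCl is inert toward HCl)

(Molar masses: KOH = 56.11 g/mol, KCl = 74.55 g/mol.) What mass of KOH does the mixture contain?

0.235 g

n(HCl) = 0.0124 × 0.338 = 4.19 × 10^-3 mol
Let x = n(KOH), y = n(KCl).
Titrant: 1x = 4.19 × 10^-3;  mass: 56.11x + 74.55y = 0.574
Solving, x = 4.19 × 10^-3 mol, y = 4.55 × 10^-3 mol
mass of KOH = 4.19 × 10^-3 × 56.11 = 0.235 g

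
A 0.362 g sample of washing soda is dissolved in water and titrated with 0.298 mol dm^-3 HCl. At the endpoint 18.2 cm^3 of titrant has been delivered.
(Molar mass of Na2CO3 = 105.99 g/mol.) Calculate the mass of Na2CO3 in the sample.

Na2CO3 + 2 HCl → 2 NaCl + H2O + CO2
n(HCl) = 0.0182 L × 0.298 mol/L = 5.42 × 10^-3 mol
From the 1:2 ratio, n(Na2CO3) = 1/2 × 5.42 × 10^-3 = 2.71 × 10^-3 mol
mass of Na2CO3 = 2.71 × 10^-3 × 105.99 g/mol = 0.287 g

0.287 g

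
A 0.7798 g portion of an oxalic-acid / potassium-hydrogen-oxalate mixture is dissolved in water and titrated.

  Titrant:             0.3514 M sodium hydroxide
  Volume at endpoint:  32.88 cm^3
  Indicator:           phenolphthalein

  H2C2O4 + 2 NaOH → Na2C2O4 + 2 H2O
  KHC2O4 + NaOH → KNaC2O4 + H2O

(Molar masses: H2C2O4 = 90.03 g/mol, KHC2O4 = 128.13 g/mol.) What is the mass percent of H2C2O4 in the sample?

n(NaOH) = 0.03288 × 0.3514 = 0.01155 mol
Let x = n(H2C2O4), y = n(KHC2O4).
Titrant: 2x + 1y = 0.01155;  mass: 90.03x + 128.13y = 0.7798
Solving, x = 4.215 × 10^-3 mol, y = 3.125 × 10^-3 mol
mass of H2C2O4 = 4.215 × 10^-3 × 90.03 = 0.3795 g
% H2C2O4 = 0.3795 / 0.7798 × 100 = 48.66 %

48.66 %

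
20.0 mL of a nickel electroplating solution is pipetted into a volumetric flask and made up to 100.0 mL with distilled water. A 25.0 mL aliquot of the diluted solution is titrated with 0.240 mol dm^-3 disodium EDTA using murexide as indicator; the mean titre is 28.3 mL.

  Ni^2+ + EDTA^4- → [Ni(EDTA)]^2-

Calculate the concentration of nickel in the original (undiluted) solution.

n(EDTA) = 0.0283 × 0.240 = 6.79 × 10^-3 mol
n(Ni2+) in the aliquot = 6.79 × 10^-3 mol (1:1 ratio)
[Ni2+]_dilute = 6.79 × 10^-3 / 0.0250 = 0.272 mol/L
Dilution factor = 100.0 / 20.0 = 5.000
[Ni2+]_stock = 0.272 × 5.000 = 1.36 mol/L

1.36 mol/L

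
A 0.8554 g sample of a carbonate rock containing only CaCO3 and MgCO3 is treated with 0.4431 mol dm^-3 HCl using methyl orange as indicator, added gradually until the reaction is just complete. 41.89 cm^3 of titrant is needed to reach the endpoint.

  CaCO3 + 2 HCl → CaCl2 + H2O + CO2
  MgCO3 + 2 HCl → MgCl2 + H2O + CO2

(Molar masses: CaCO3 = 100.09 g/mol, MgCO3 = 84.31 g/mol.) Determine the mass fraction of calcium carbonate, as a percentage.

n(HCl) = 0.04189 × 0.4431 = 0.01856 mol
Let x = n(CaCO3), y = n(MgCO3).
Titrant: 2x + 2y = 0.01856;  mass: 100.09x + 84.31y = 0.8554
Solving, x = 4.622 × 10^-3 mol, y = 4.658 × 10^-3 mol
mass of CaCO3 = 4.622 × 10^-3 × 100.09 = 0.4627 g
% CaCO3 = 0.4627 / 0.8554 × 100 = 54.09 %

54.09 %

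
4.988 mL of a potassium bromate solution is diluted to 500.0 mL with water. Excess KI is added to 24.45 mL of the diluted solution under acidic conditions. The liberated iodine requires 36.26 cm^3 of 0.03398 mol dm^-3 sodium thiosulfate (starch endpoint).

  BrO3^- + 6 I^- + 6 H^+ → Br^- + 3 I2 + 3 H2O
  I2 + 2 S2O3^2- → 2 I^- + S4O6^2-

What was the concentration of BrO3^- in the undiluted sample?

n(S2O3^2-) = 0.03626 × 0.03398 = 1.232 × 10^-3 mol
n(I2) = n(S2O3^2-)/2 = 6.161 × 10^-4 mol
From the 1:3 ratio, n(BrO3^-) in the aliquot = 1/3 × 6.161 × 10^-4 = 2.054 × 10^-4 mol
[BrO3^-]_dilute = 2.054 × 10^-4 / 0.02445 = 0.008399 mol/L
[BrO3^-]_original = 0.008399 × 500.0/4.988 = 0.8419 mol/L

0.8419 mol/L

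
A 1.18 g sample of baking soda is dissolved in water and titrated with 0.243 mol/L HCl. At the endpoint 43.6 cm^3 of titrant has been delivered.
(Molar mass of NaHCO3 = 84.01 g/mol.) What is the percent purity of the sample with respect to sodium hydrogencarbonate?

75.4 %

NaHCO3 + HCl → NaCl + H2O + CO2
n(HCl) = 0.0436 L × 0.243 mol/L = 0.0106 mol
n(NaHCO3) = 0.0106 mol (1:1 ratio)
mass of NaHCO3 = 0.0106 × 84.01 g/mol = 0.890 g
% NaHCO3 = 0.890 / 1.18 × 100 = 75.4 %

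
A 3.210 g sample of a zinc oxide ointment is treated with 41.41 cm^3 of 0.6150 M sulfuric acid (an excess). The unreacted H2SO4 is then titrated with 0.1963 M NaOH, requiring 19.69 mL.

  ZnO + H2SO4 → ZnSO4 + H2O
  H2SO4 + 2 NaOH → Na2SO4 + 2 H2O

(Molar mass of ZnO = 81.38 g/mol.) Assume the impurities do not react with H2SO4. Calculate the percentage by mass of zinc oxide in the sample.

n(H2SO4) added = 0.04141 × 0.6150 = 0.02547 mol
n(NaOH) used in back-titration = 0.01969 × 0.1963 = 3.865 × 10^-3 mol
From the 1:2 ratio, n(H2SO4) left over = 1/2 × 3.865 × 10^-3 = 1.933 × 10^-3 mol
n(H2SO4) consumed by analyte = 0.02547 − 1.933 × 10^-3 = 0.02353 mol
n(ZnO) = 0.02353 mol (1:1 ratio)
mass of ZnO = 0.02353 × 81.38 = 1.915 g
% ZnO = 1.915 / 3.210 × 100 = 59.66 %

59.66 %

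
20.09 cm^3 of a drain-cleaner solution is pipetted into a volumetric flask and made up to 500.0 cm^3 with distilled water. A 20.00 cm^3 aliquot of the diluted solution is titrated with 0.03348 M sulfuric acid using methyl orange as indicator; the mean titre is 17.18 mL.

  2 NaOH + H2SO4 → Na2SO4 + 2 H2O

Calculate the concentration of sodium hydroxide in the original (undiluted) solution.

n(H2SO4) = 0.01718 × 0.03348 = 5.752 × 10^-4 mol
From the 2:1 ratio, n(NaOH) in the aliquot = 2/1 × 5.752 × 10^-4 = 1.150 × 10^-3 mol
[NaOH]_dilute = 1.150 × 10^-3 / 0.02000 = 0.05752 mol/L
Dilution factor = 500.0 / 20.09 = 24.89
[NaOH]_stock = 0.05752 × 24.89 = 1.432 mol/L

1.432 M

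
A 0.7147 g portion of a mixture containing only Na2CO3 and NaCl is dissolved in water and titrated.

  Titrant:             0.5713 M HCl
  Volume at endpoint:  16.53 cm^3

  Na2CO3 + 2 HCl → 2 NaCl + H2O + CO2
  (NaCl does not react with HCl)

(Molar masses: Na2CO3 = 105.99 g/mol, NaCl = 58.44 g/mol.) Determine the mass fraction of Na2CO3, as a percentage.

n(HCl) = 0.01653 × 0.5713 = 9.444 × 10^-3 mol
Let x = n(Na2CO3), y = n(NaCl).
Titrant: 2x = 9.444 × 10^-3;  mass: 105.99x + 58.44y = 0.7147
Solving, x = 4.722 × 10^-3 mol, y = 3.666 × 10^-3 mol
mass of Na2CO3 = 4.722 × 10^-3 × 105.99 = 0.5005 g
% Na2CO3 = 0.5005 / 0.7147 × 100 = 70.02 %

70.02 %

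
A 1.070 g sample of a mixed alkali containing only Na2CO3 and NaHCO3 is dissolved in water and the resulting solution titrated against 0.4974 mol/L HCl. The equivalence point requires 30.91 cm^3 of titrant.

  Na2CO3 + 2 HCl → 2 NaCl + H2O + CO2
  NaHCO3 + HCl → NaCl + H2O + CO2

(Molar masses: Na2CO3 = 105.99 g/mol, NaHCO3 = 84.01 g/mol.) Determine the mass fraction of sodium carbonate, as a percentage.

n(HCl) = 0.03091 × 0.4974 = 0.01537 mol
Let x = n(Na2CO3), y = n(NaHCO3).
Titrant: 2x + 1y = 0.01537;  mass: 105.99x + 84.01y = 1.070
Solving, x = 3.573 × 10^-3 mol, y = 8.229 × 10^-3 mol
mass of Na2CO3 = 3.573 × 10^-3 × 105.99 = 0.3787 g
% Na2CO3 = 0.3787 / 1.070 × 100 = 35.39 %

35.39 %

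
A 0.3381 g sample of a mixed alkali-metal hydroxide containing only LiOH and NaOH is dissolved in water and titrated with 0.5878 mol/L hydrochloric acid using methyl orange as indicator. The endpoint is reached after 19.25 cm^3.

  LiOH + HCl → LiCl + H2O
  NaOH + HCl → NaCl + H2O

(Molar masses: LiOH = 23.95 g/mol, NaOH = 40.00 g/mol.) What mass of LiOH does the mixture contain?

n(HCl) = 0.01925 × 0.5878 = 0.01132 mol
Let x = n(LiOH), y = n(NaOH).
Titrant: 1x + 1y = 0.01132;  mass: 23.95x + 40.00y = 0.3381
Solving, x = 7.134 × 10^-3 mol, y = 4.181 × 10^-3 mol
mass of LiOH = 7.134 × 10^-3 × 23.95 = 0.1709 g

0.1709 g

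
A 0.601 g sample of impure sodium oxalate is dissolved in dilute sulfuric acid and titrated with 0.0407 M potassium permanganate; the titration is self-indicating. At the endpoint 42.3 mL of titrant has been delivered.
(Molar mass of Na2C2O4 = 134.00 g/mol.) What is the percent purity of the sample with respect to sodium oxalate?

2 MnO4^- + 5 C2O4^2- + 16 H^+ → 2 Mn^2+ + 10 CO2 + 8 H2O
n(KMnO4) = 0.0423 L × 0.0407 mol/L = 1.72 × 10^-3 mol
From the 5:2 ratio, n(Na2C2O4) = 5/2 × 1.72 × 10^-3 = 4.30 × 10^-3 mol
mass of Na2C2O4 = 4.30 × 10^-3 × 134.00 g/mol = 0.577 g
% Na2C2O4 = 0.577 / 0.601 × 100 = 96.0 %

96.0 %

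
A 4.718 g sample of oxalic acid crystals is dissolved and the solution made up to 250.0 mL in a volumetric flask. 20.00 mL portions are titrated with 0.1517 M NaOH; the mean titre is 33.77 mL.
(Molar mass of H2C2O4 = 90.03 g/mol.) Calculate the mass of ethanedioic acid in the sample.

H2C2O4 + 2 NaOH → Na2C2O4 + 2 H2O
n(NaOH) per titration = 0.03377 × 0.1517 = 5.123 × 10^-3 mol
From the 1:2 ratio, n(H2C2O4) in each aliquot = 1/2 × 5.123 × 10^-3 = 2.561 × 10^-3 mol
n(H2C2O4) in the whole flask = 2.561 × 10^-3 × 250.0/20.00 = 0.03202 mol
mass of H2C2O4 = 0.03202 × 90.03 = 2.883 g

2.883 g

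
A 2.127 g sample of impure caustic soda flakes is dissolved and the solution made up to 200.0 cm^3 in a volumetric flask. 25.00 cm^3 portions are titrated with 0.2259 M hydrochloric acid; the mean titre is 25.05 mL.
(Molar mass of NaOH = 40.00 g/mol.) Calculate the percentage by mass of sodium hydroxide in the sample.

85.13 %

NaOH + HCl → NaCl + H2O
n(HCl) per titration = 0.02505 × 0.2259 = 5.659 × 10^-3 mol
n(NaOH) in each aliquot = 5.659 × 10^-3 mol (1:1 ratio)
n(NaOH) in the whole flask = 5.659 × 10^-3 × 200.0/25.00 = 0.04527 mol
mass of NaOH = 0.04527 × 40.00 = 1.811 g
% NaOH = 1.811 / 2.127 × 100 = 85.13 %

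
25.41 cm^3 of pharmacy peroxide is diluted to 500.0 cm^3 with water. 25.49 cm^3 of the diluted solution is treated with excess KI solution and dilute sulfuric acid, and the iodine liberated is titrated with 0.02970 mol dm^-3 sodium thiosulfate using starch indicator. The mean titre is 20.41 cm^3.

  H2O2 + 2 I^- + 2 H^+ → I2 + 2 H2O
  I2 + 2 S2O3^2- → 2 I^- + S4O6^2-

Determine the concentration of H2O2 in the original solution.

n(S2O3^2-) = 0.02041 × 0.02970 = 6.062 × 10^-4 mol
n(I2) = n(S2O3^2-)/2 = 3.031 × 10^-4 mol
n(H2O2) in the aliquot = 3.031 × 10^-4 mol (1:1 ratio)
[H2O2]_dilute = 3.031 × 10^-4 / 0.02549 = 0.01189 mol/L
[H2O2]_original = 0.01189 × 500.0/25.41 = 0.2340 mol/L

0.2340 mol/L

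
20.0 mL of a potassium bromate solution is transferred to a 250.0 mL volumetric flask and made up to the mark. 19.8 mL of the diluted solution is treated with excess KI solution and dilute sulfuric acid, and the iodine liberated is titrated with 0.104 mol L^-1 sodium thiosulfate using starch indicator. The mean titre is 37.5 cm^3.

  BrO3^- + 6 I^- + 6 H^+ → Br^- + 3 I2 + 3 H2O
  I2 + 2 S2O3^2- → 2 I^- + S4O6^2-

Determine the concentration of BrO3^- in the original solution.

0.410 mol/L

n(S2O3^2-) = 0.0375 × 0.104 = 3.90 × 10^-3 mol
n(I2) = n(S2O3^2-)/2 = 1.95 × 10^-3 mol
From the 1:3 ratio, n(BrO3^-) in the aliquot = 1/3 × 1.95 × 10^-3 = 6.50 × 10^-4 mol
[BrO3^-]_dilute = 6.50 × 10^-4 / 0.0198 = 0.0328 mol/L
[BrO3^-]_original = 0.0328 × 250.0/20.0 = 0.410 mol/L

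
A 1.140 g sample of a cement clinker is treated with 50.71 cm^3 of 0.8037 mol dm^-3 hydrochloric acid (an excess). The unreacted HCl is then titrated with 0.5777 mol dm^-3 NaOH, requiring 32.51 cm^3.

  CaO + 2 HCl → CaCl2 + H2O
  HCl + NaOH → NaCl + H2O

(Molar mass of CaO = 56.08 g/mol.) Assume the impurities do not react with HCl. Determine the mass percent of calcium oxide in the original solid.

54.05 %

n(HCl) added = 0.05071 × 0.8037 = 0.04076 mol
n(NaOH) used in back-titration = 0.03251 × 0.5777 = 0.01878 mol
n(HCl) left over = 0.01878 mol (1:1 ratio)
n(HCl) consumed by analyte = 0.04076 − 0.01878 = 0.02197 mol
From the 1:2 ratio, n(CaO) = 1/2 × 0.02197 = 0.01099 mol
mass of CaO = 0.01099 × 56.08 = 0.6162 g
% CaO = 0.6162 / 1.140 × 100 = 54.05 %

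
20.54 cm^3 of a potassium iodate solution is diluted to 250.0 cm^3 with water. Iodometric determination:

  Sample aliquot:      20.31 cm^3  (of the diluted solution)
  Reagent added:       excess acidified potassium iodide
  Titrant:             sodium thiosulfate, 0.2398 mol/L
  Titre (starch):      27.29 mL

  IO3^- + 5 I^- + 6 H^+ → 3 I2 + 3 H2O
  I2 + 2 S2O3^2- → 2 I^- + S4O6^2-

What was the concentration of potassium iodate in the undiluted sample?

0.6536 mol/L

n(S2O3^2-) = 0.02729 × 0.2398 = 6.544 × 10^-3 mol
n(I2) = n(S2O3^2-)/2 = 3.272 × 10^-3 mol
From the 1:3 ratio, n(IO3^-) in the aliquot = 1/3 × 3.272 × 10^-3 = 1.091 × 10^-3 mol
[IO3^-]_dilute = 1.091 × 10^-3 / 0.02031 = 0.05370 mol/L
[IO3^-]_original = 0.05370 × 250.0/20.54 = 0.6536 mol/L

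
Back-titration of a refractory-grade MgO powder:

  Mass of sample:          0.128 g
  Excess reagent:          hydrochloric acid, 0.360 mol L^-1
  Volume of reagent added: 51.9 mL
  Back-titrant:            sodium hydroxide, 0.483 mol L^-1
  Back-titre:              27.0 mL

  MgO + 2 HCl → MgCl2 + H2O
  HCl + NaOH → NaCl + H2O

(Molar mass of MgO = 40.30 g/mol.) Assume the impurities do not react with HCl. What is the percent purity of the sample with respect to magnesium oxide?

88.8 %

n(HCl) added = 0.0519 × 0.360 = 0.0187 mol
n(NaOH) used in back-titration = 0.0270 × 0.483 = 0.0130 mol
n(HCl) left over = 0.0130 mol (1:1 ratio)
n(HCl) consumed by analyte = 0.0187 − 0.0130 = 5.64 × 10^-3 mol
From the 1:2 ratio, n(MgO) = 1/2 × 5.64 × 10^-3 = 2.82 × 10^-3 mol
mass of MgO = 2.82 × 10^-3 × 40.30 = 0.114 g
% MgO = 0.114 / 0.128 × 100 = 88.8 %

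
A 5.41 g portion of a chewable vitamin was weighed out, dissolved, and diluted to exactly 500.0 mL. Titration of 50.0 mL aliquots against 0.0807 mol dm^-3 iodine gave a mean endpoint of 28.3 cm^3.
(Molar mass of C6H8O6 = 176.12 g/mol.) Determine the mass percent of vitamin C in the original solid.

74.3 %

C6H8O6 + I2 → C6H6O6 + 2 HI
n(I2) per titration = 0.0283 × 0.0807 = 2.28 × 10^-3 mol
n(C6H8O6) in each aliquot = 2.28 × 10^-3 mol (1:1 ratio)
n(C6H8O6) in the whole flask = 2.28 × 10^-3 × 500.0/50.0 = 0.0228 mol
mass of C6H8O6 = 0.0228 × 176.12 = 4.02 g
% C6H8O6 = 4.02 / 5.41 × 100 = 74.3 %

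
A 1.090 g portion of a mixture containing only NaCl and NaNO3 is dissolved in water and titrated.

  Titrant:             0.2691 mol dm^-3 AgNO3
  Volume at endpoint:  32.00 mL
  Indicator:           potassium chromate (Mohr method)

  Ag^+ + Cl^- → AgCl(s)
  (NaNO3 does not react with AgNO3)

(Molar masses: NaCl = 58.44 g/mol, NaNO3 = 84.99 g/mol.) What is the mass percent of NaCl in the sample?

n(AgNO3) = 0.03200 × 0.2691 = 8.611 × 10^-3 mol
Let x = n(NaCl), y = n(NaNO3).
Titrant: 1x = 8.611 × 10^-3;  mass: 58.44x + 84.99y = 1.090
Solving, x = 8.611 × 10^-3 mol, y = 6.904 × 10^-3 mol
mass of NaCl = 8.611 × 10^-3 × 58.44 = 0.5032 g
% NaCl = 0.5032 / 1.090 × 100 = 46.17 %

46.17 %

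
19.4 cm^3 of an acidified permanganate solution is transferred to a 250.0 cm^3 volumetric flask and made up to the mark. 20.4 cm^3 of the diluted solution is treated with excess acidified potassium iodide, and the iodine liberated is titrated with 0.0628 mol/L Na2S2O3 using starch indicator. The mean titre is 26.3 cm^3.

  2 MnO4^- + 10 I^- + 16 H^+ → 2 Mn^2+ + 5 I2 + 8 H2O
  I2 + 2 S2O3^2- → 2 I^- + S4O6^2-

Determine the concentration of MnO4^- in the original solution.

n(S2O3^2-) = 0.0263 × 0.0628 = 1.65 × 10^-3 mol
n(I2) = n(S2O3^2-)/2 = 8.26 × 10^-4 mol
From the 2:5 ratio, n(MnO4^-) in the aliquot = 2/5 × 8.26 × 10^-4 = 3.30 × 10^-4 mol
[MnO4^-]_dilute = 3.30 × 10^-4 / 0.0204 = 0.0162 mol/L
[MnO4^-]_original = 0.0162 × 250.0/19.4 = 0.209 mol/L

0.209 mol/L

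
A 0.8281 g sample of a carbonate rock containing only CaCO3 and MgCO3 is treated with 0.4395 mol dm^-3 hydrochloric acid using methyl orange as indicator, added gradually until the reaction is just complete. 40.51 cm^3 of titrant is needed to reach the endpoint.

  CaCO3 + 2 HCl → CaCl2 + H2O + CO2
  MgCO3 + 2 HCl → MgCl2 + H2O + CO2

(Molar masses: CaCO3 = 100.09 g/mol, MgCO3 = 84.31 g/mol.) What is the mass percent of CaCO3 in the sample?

n(HCl) = 0.04051 × 0.4395 = 0.01780 mol
Let x = n(CaCO3), y = n(MgCO3).
Titrant: 2x + 2y = 0.01780;  mass: 100.09x + 84.31y = 0.8281
Solving, x = 4.915 × 10^-3 mol, y = 3.987 × 10^-3 mol
mass of CaCO3 = 4.915 × 10^-3 × 100.09 = 0.4920 g
% CaCO3 = 0.4920 / 0.8281 × 100 = 59.41 %

59.41 %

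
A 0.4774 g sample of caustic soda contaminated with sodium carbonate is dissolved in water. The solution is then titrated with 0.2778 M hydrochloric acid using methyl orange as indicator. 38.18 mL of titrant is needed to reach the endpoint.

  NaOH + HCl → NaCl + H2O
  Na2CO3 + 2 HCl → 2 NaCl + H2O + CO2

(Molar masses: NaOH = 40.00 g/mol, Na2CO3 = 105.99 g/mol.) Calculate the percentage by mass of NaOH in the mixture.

n(HCl) = 0.03818 × 0.2778 = 0.01061 mol
Let x = n(NaOH), y = n(Na2CO3).
Titrant: 1x + 2y = 0.01061;  mass: 40.00x + 105.99y = 0.4774
Solving, x = 6.517 × 10^-3 mol, y = 2.045 × 10^-3 mol
mass of NaOH = 6.517 × 10^-3 × 40.00 = 0.2607 g
% NaOH = 0.2607 / 0.4774 × 100 = 54.60 %

54.60 %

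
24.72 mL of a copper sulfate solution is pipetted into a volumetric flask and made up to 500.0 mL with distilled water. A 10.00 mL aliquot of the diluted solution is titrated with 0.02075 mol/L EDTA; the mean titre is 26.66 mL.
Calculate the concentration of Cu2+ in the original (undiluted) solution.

1.119 mol/L

Cu^2+ + EDTA^4- → [Cu(EDTA)]^2-
n(EDTA) = 0.02666 × 0.02075 = 5.532 × 10^-4 mol
n(Cu2+) in the aliquot = 5.532 × 10^-4 mol (1:1 ratio)
[Cu2+]_dilute = 5.532 × 10^-4 / 0.01000 = 0.05532 mol/L
Dilution factor = 500.0 / 24.72 = 20.23
[Cu2+]_stock = 0.05532 × 20.23 = 1.119 mol/L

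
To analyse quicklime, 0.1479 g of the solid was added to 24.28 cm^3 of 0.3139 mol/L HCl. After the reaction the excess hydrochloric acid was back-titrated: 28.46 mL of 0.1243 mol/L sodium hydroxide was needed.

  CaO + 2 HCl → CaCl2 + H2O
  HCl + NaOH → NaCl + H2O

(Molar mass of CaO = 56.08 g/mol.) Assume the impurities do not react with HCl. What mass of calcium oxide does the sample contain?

n(HCl) added = 0.02428 × 0.3139 = 7.621 × 10^-3 mol
n(NaOH) used in back-titration = 0.02846 × 0.1243 = 3.538 × 10^-3 mol
n(HCl) left over = 3.538 × 10^-3 mol (1:1 ratio)
n(HCl) consumed by analyte = 7.621 × 10^-3 − 3.538 × 10^-3 = 4.084 × 10^-3 mol
From the 1:2 ratio, n(CaO) = 1/2 × 4.084 × 10^-3 = 2.042 × 10^-3 mol
mass of CaO = 2.042 × 10^-3 × 56.08 = 0.1145 g

0.1145 g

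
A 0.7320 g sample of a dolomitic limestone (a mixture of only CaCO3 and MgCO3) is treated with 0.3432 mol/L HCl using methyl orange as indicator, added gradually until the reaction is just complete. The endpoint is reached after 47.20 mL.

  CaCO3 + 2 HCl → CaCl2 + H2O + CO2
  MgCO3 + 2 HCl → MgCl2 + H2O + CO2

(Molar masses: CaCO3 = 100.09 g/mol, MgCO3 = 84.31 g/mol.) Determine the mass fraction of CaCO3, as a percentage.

n(HCl) = 0.04720 × 0.3432 = 0.01620 mol
Let x = n(CaCO3), y = n(MgCO3).
Titrant: 2x + 2y = 0.01620;  mass: 100.09x + 84.31y = 0.7320
Solving, x = 3.113 × 10^-3 mol, y = 4.986 × 10^-3 mol
mass of CaCO3 = 3.113 × 10^-3 × 100.09 = 0.3116 g
% CaCO3 = 0.3116 / 0.7320 × 100 = 42.57 %

42.57 %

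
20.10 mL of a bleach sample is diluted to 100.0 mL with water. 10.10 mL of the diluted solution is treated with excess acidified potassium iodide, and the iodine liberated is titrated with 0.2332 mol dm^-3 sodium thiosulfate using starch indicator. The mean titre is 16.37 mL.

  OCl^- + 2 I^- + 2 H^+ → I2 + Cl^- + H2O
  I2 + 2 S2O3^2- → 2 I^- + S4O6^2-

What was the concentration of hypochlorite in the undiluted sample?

0.9402 mol/L

n(S2O3^2-) = 0.01637 × 0.2332 = 3.817 × 10^-3 mol
n(I2) = n(S2O3^2-)/2 = 1.909 × 10^-3 mol
n(OCl^-) in the aliquot = 1.909 × 10^-3 mol (1:1 ratio)
[OCl^-]_dilute = 1.909 × 10^-3 / 0.01010 = 0.1890 mol/L
[OCl^-]_original = 0.1890 × 100.0/20.10 = 0.9402 mol/L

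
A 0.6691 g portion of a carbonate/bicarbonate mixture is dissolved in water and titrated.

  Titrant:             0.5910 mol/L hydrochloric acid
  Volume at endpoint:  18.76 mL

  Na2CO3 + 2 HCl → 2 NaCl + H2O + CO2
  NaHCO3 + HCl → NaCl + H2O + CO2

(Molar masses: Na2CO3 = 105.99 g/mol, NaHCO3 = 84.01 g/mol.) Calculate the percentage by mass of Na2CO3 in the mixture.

66.99 %

n(HCl) = 0.01876 × 0.5910 = 0.01109 mol
Let x = n(Na2CO3), y = n(NaHCO3).
Titrant: 2x + 1y = 0.01109;  mass: 105.99x + 84.01y = 0.6691
Solving, x = 4.229 × 10^-3 mol, y = 2.629 × 10^-3 mol
mass of Na2CO3 = 4.229 × 10^-3 × 105.99 = 0.4482 g
% Na2CO3 = 0.4482 / 0.6691 × 100 = 66.99 %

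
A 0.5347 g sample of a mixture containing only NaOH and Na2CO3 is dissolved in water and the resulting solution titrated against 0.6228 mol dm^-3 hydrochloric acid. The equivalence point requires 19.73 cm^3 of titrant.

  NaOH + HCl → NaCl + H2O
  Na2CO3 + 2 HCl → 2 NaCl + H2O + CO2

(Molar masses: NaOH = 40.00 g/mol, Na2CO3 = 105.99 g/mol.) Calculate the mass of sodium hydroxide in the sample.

n(HCl) = 0.01973 × 0.6228 = 0.01229 mol
Let x = n(NaOH), y = n(Na2CO3).
Titrant: 1x + 2y = 0.01229;  mass: 40.00x + 105.99y = 0.5347
Solving, x = 8.965 × 10^-3 mol, y = 1.662 × 10^-3 mol
mass of NaOH = 8.965 × 10^-3 × 40.00 = 0.3586 g

0.3586 g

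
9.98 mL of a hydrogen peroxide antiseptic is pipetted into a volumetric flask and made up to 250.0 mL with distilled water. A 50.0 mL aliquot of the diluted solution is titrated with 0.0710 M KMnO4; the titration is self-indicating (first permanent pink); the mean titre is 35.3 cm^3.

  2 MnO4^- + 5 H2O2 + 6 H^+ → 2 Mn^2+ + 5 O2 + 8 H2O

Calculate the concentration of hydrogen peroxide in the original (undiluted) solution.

n(KMnO4) = 0.0353 × 0.0710 = 2.51 × 10^-3 mol
From the 5:2 ratio, n(H2O2) in the aliquot = 5/2 × 2.51 × 10^-3 = 6.27 × 10^-3 mol
[H2O2]_dilute = 6.27 × 10^-3 / 0.0500 = 0.125 mol/L
Dilution factor = 250.0 / 9.98 = 25.05
[H2O2]_stock = 0.125 × 25.05 = 3.14 mol/L

3.14 M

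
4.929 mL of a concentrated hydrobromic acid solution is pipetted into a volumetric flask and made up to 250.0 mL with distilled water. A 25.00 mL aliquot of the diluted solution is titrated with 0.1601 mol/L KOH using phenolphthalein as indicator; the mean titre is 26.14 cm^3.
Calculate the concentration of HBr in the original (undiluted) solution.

8.491 mol/L

HBr + KOH → KBr + H2O
n(KOH) = 0.02614 × 0.1601 = 4.185 × 10^-3 mol
n(HBr) in the aliquot = 4.185 × 10^-3 mol (1:1 ratio)
[HBr]_dilute = 4.185 × 10^-3 / 0.02500 = 0.1674 mol/L
Dilution factor = 250.0 / 4.929 = 50.72
[HBr]_stock = 0.1674 × 50.72 = 8.491 mol/L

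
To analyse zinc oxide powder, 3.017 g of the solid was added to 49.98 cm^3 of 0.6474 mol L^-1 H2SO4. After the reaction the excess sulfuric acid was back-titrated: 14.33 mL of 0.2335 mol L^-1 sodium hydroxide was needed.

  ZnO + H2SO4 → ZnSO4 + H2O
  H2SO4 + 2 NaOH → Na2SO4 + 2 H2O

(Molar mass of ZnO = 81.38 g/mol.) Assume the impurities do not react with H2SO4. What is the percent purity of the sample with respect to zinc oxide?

n(H2SO4) added = 0.04998 × 0.6474 = 0.03236 mol
n(NaOH) used in back-titration = 0.01433 × 0.2335 = 3.346 × 10^-3 mol
From the 1:2 ratio, n(H2SO4) left over = 1/2 × 3.346 × 10^-3 = 1.673 × 10^-3 mol
n(H2SO4) consumed by analyte = 0.03236 − 1.673 × 10^-3 = 0.03068 mol
n(ZnO) = 0.03068 mol (1:1 ratio)
mass of ZnO = 0.03068 × 81.38 = 2.497 g
% ZnO = 2.497 / 3.017 × 100 = 82.77 %

82.77 %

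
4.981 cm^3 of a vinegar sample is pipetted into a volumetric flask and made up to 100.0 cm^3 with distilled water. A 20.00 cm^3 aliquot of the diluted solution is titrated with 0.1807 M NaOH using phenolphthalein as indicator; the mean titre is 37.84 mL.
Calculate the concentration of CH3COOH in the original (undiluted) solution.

6.864 M

CH3COOH + NaOH → CH3COONa + H2O
n(NaOH) = 0.03784 × 0.1807 = 6.838 × 10^-3 mol
n(CH3COOH) in the aliquot = 6.838 × 10^-3 mol (1:1 ratio)
[CH3COOH]_dilute = 6.838 × 10^-3 / 0.02000 = 0.3419 mol/L
Dilution factor = 100.0 / 4.981 = 20.08
[CH3COOH]_stock = 0.3419 × 20.08 = 6.864 mol/L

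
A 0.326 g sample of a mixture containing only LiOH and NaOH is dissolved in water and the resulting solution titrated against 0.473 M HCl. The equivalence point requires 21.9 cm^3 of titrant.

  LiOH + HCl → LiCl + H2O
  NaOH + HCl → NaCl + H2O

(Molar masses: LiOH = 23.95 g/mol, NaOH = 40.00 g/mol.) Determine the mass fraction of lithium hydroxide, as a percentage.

40.4 %

n(HCl) = 0.0219 × 0.473 = 0.0104 mol
Let x = n(LiOH), y = n(NaOH).
Titrant: 1x + 1y = 0.0104;  mass: 23.95x + 40.00y = 0.326
Solving, x = 5.50 × 10^-3 mol, y = 4.85 × 10^-3 mol
mass of LiOH = 5.50 × 10^-3 × 23.95 = 0.132 g
% LiOH = 0.132 / 0.326 × 100 = 40.4 %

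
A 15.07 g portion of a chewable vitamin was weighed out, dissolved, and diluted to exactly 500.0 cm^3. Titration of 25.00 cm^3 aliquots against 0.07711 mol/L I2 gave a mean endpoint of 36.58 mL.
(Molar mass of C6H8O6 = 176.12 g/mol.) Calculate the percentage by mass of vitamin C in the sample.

C6H8O6 + I2 → C6H6O6 + 2 HI
n(I2) per titration = 0.03658 × 0.07711 = 2.821 × 10^-3 mol
n(C6H8O6) in each aliquot = 2.821 × 10^-3 mol (1:1 ratio)
n(C6H8O6) in the whole flask = 2.821 × 10^-3 × 500.0/25.00 = 0.05641 mol
mass of C6H8O6 = 0.05641 × 176.12 = 9.936 g
% C6H8O6 = 9.936 / 15.07 × 100 = 65.93 %

65.93 %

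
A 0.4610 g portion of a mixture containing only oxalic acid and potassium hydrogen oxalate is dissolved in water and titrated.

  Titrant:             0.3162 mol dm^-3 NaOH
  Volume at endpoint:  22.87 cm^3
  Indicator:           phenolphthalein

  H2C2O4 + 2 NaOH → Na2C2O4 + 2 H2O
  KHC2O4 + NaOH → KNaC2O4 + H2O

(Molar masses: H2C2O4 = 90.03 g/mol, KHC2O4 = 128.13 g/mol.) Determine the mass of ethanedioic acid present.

n(NaOH) = 0.02287 × 0.3162 = 7.231 × 10^-3 mol
Let x = n(H2C2O4), y = n(KHC2O4).
Titrant: 2x + 1y = 7.231 × 10^-3;  mass: 90.03x + 128.13y = 0.4610
Solving, x = 2.801 × 10^-3 mol, y = 1.630 × 10^-3 mol
mass of H2C2O4 = 2.801 × 10^-3 × 90.03 = 0.2522 g

0.2522 g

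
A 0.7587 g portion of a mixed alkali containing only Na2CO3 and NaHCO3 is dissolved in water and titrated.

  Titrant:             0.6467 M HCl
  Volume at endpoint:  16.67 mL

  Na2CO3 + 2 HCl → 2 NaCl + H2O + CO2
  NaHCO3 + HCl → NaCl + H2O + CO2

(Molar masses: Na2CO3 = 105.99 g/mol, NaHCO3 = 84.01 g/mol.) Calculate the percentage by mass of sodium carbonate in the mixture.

33.10 %

n(HCl) = 0.01667 × 0.6467 = 0.01078 mol
Let x = n(Na2CO3), y = n(NaHCO3).
Titrant: 2x + 1y = 0.01078;  mass: 105.99x + 84.01y = 0.7587
Solving, x = 2.369 × 10^-3 mol, y = 6.042 × 10^-3 mol
mass of Na2CO3 = 2.369 × 10^-3 × 105.99 = 0.2511 g
% Na2CO3 = 0.2511 / 0.7587 × 100 = 33.10 %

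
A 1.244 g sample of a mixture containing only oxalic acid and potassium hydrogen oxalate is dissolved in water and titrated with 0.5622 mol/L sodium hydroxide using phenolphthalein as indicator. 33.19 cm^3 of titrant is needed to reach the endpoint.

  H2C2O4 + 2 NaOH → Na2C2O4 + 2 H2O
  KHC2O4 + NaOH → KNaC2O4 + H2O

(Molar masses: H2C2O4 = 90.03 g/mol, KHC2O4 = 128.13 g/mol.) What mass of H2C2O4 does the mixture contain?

0.6211 g

n(NaOH) = 0.03319 × 0.5622 = 0.01866 mol
Let x = n(H2C2O4), y = n(KHC2O4).
Titrant: 2x + 1y = 0.01866;  mass: 90.03x + 128.13y = 1.244
Solving, x = 6.899 × 10^-3 mol, y = 4.861 × 10^-3 mol
mass of H2C2O4 = 6.899 × 10^-3 × 90.03 = 0.6211 g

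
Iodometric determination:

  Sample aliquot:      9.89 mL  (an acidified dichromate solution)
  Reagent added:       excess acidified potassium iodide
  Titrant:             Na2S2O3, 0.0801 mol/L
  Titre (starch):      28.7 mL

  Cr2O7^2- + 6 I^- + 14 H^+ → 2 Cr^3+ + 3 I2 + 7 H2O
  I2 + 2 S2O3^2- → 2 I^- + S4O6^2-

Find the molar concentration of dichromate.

0.0387 mol/L

n(S2O3^2-) = 0.0287 × 0.0801 = 2.30 × 10^-3 mol
n(I2) = n(S2O3^2-)/2 = 1.15 × 10^-3 mol
From the 1:3 ratio, n(Cr2O7^2-) in the aliquot = 1/3 × 1.15 × 10^-3 = 3.83 × 10^-4 mol
[Cr2O7^2-] = 3.83 × 10^-4 / 0.00989 = 0.0387 mol/L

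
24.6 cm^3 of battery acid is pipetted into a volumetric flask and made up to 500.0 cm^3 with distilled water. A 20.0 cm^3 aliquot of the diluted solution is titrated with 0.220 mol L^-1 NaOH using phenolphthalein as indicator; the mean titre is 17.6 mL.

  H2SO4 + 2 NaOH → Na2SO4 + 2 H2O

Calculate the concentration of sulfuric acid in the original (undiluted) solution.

1.97 mol/L

n(NaOH) = 0.0176 × 0.220 = 3.87 × 10^-3 mol
From the 1:2 ratio, n(H2SO4) in the aliquot = 1/2 × 3.87 × 10^-3 = 1.94 × 10^-3 mol
[H2SO4]_dilute = 1.94 × 10^-3 / 0.0200 = 0.0968 mol/L
Dilution factor = 500.0 / 24.6 = 20.33
[H2SO4]_stock = 0.0968 × 20.33 = 1.97 mol/L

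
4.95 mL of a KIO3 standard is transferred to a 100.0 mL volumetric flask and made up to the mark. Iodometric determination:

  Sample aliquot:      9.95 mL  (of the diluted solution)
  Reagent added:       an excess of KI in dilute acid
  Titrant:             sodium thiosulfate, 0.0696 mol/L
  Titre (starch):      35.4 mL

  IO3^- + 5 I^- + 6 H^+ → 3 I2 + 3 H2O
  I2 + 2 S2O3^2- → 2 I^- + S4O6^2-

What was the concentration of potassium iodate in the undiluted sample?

n(S2O3^2-) = 0.0354 × 0.0696 = 2.46 × 10^-3 mol
n(I2) = n(S2O3^2-)/2 = 1.23 × 10^-3 mol
From the 1:3 ratio, n(IO3^-) in the aliquot = 1/3 × 1.23 × 10^-3 = 4.11 × 10^-4 mol
[IO3^-]_dilute = 4.11 × 10^-4 / 0.00995 = 0.0413 mol/L
[IO3^-]_original = 0.0413 × 100.0/4.95 = 0.834 mol/L

0.834 mol/L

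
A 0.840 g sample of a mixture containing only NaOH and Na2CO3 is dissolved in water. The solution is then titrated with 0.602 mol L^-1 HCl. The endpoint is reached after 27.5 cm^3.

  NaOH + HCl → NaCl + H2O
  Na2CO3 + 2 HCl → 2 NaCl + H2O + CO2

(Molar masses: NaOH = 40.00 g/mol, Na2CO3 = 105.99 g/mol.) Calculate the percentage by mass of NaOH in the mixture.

13.7 %

n(HCl) = 0.0275 × 0.602 = 0.0166 mol
Let x = n(NaOH), y = n(Na2CO3).
Titrant: 1x + 2y = 0.0166;  mass: 40.00x + 105.99y = 0.840
Solving, x = 2.87 × 10^-3 mol, y = 6.84 × 10^-3 mol
mass of NaOH = 2.87 × 10^-3 × 40.00 = 0.115 g
% NaOH = 0.115 / 0.840 × 100 = 13.7 %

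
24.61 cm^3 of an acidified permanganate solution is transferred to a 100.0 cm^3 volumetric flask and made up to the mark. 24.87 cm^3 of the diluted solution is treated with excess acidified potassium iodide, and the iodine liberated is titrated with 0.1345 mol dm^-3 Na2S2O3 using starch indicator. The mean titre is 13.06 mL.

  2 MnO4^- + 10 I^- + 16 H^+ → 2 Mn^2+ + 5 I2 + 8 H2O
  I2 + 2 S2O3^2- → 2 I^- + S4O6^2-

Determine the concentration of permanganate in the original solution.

n(S2O3^2-) = 0.01306 × 0.1345 = 1.757 × 10^-3 mol
n(I2) = n(S2O3^2-)/2 = 8.783 × 10^-4 mol
From the 2:5 ratio, n(MnO4^-) in the aliquot = 2/5 × 8.783 × 10^-4 = 3.513 × 10^-4 mol
[MnO4^-]_dilute = 3.513 × 10^-4 / 0.02487 = 0.01413 mol/L
[MnO4^-]_original = 0.01413 × 100.0/24.61 = 0.05740 mol/L

0.05740 mol/L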